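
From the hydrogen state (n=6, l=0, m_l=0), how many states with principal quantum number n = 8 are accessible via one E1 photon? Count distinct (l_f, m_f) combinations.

E1 requires Δl = ±1, so l_f ∈ {-1, 1}; with 0 ≤ l_f ≤ n_f−1 = 7, the allowed l_f values are {1}.
For l_f = 1: m_f ∈ {m_i−1, m_i, m_i+1} ∩ [−1, 1] = {-1, 0, 1} → 3 states.
Total: 3.

3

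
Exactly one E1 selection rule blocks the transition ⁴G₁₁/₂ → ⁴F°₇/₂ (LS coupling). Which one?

the ΔJ = 0, ±1 rule

Reading off the term symbols: S 3/2→3/2, L 4→3, J 11/2→7/2, parity even→odd.
ΔJ = 0, ±1 (not J=0↔0): J: 11/2 → 7/2, ΔJ = -2 — fails.
ΔS = 0: S: 3/2 → 3/2 — passes.
Parity must change: even → odd — passes.
ΔL = 0, ±1 (not L=0↔0): L: 4 → 3, ΔL = -1 — passes.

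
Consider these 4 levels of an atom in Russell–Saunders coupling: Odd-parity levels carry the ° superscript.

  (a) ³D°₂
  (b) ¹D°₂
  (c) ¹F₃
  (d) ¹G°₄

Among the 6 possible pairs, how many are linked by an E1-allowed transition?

(a)–(b): forbidden (parity, ΔS).
(a)–(c): forbidden (ΔS).
(a)–(d): forbidden (parity, ΔS, ΔL, ΔJ).
(b)–(c): allowed.
(b)–(d): forbidden (parity, ΔL, ΔJ).
(c)–(d): allowed.
Allowed pairs: 2 of 6.

2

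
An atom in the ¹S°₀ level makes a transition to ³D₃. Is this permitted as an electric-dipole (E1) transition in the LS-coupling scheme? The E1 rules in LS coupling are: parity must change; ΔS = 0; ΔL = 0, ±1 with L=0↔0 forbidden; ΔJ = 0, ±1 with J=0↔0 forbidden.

forbidden

Reading off the term symbols: S 0→1, L 0→2, J 0→3, parity odd→even.
ΔJ = 0, ±1 (not J=0↔0): J: 0 → 3, ΔJ = +3 — ✗.
ΔS = 0: S: 0 → 1 — ✗.
Parity must change: odd → even — ✓.
ΔL = 0, ±1 (not L=0↔0): L: 0 → 2, ΔL = +2 — ✗.
Rule(s) violated: ΔS, ΔL, ΔJ.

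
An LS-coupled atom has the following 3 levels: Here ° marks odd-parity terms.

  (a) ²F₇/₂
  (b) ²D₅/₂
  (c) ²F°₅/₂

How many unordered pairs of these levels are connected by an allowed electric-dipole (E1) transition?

(a)–(b): forbidden (parity).
(a)–(c): allowed.
(b)–(c): allowed.
Allowed pairs: 2 of 3.

2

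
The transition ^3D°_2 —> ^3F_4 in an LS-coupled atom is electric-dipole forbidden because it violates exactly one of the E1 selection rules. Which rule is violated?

the ΔJ = 0, ±1 rule

ΔS = 0: S: 1 → 1 — ok.
ΔJ = 0, ±1 (not J=0↔0): J: 2 → 4, ΔJ = +2 — fails.
ΔL = 0, ±1 (not L=0↔0): L: 2 → 3, ΔL = +1 — ok.
Parity must change: odd → even — ok.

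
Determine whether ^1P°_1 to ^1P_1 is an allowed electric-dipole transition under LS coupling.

Reading off the term symbols: S 0→0, L 1→1, J 1→1, parity odd→even.
Parity must change: odd → even — satisfied.
ΔS = 0: S: 0 → 0 — satisfied.
ΔL = 0, ±1 (not L=0↔0): L: 1 → 1, ΔL = +0 — satisfied.
ΔJ = 0, ±1 (not J=0↔0): J: 1 → 1, ΔJ = +0 — satisfied.
All four E1 rules are satisfied.

allowed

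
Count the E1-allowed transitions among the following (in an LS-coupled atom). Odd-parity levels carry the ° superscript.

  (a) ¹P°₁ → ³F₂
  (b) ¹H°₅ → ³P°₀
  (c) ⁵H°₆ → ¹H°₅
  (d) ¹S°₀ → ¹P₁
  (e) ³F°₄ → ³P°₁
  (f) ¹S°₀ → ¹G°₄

(a) forbidden (ΔS, ΔL fail)
(b) forbidden (parity, ΔS, ΔL, ΔJ fail)
(c) forbidden (parity, ΔS fail)
(d) allowed
(e) forbidden (parity, ΔL, ΔJ fail)
(f) forbidden (parity, ΔL, ΔJ fail)
Total allowed: 1 of 6.

1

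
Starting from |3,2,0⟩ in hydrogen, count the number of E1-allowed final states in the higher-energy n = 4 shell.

E1 requires Δl = ±1, so l_f ∈ {1, 3}; with 0 ≤ l_f ≤ n_f−1 = 3, the allowed l_f values are {1, 3}.
For l_f = 1: m_f ∈ {m_i−1, m_i, m_i+1} ∩ [−1, 1] = {-1, 0, 1} → 3 states.
For l_f = 3: m_f ∈ {m_i−1, m_i, m_i+1} ∩ [−3, 3] = {-1, 0, 1} → 3 states.
Total: 6.

6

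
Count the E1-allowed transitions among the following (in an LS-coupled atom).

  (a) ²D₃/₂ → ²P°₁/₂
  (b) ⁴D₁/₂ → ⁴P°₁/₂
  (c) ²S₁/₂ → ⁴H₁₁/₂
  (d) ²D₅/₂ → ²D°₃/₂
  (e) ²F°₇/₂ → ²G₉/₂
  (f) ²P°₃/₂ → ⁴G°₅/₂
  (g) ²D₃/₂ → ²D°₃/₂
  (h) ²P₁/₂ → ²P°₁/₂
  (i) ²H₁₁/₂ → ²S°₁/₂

(a) allowed
(b) allowed
(c) forbidden (parity, ΔS, ΔL, ΔJ fail)
(d) allowed
(e) allowed
(f) forbidden (parity, ΔS, ΔL fail)
(g) allowed
(h) allowed
(i) forbidden (ΔL, ΔJ fail)
Total allowed: 6 of 9.

6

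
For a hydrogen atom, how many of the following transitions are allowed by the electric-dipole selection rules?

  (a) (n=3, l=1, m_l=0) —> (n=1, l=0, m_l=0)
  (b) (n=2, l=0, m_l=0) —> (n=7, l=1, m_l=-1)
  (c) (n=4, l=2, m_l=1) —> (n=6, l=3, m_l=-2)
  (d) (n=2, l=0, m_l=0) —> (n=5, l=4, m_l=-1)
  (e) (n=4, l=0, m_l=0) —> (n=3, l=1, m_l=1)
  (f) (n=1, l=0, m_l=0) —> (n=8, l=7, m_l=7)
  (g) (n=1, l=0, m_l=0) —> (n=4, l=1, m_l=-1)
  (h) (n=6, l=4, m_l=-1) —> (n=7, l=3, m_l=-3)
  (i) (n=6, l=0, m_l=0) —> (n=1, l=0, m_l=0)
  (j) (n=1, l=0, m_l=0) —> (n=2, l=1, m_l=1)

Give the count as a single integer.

5

(a) allowed
(b) allowed
(c) forbidden — Δm_l = -3 (E1 requires Δm_l = 0, ±1)
(d) forbidden — Δl = +4 (E1 requires Δl = ±1)
(e) allowed
(f) forbidden — Δl = +7 (E1 requires Δl = ±1); Δm_l = +7 (E1 requires Δm_l = 0, ±1)
(g) allowed
(h) forbidden — Δm_l = -2 (E1 requires Δm_l = 0, ±1)
(i) forbidden — Δl = +0 (E1 requires Δl = ±1)
(j) allowed
Total allowed: 5 of 10.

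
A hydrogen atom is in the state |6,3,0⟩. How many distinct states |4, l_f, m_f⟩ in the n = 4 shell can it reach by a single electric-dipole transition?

3

E1 requires Δl = ±1, so l_f ∈ {2, 4}; with 0 ≤ l_f ≤ n_f−1 = 3, the allowed l_f values are {2}.
For l_f = 2: m_f ∈ {m_i−1, m_i, m_i+1} ∩ [−2, 2] = {-1, 0, 1} → 3 states.
Total: 3.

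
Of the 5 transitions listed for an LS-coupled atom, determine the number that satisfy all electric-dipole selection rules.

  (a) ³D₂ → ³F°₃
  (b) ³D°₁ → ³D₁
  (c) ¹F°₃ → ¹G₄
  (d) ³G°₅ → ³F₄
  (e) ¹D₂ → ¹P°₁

(a) allowed
(b) allowed
(c) allowed
(d) allowed
(e) allowed
Total allowed: 5 of 5.

5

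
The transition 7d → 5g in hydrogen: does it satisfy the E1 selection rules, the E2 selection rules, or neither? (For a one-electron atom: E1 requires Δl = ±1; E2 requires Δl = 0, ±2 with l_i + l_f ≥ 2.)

Δl = 4 − 2 = +2; l_i + l_f = 6.
E1 (Δl = ±1): not satisfied.
E2 (Δl = 0,±2, l_i+l_f ≥ 2): satisfied.

E2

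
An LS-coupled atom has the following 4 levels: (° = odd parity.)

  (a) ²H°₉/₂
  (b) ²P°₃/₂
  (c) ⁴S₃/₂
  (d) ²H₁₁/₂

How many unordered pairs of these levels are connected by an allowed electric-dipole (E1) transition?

(a)–(b): forbidden (parity, ΔL, ΔJ).
(a)–(c): forbidden (ΔS, ΔL, ΔJ).
(a)–(d): allowed.
(b)–(c): forbidden (ΔS).
(b)–(d): forbidden (ΔL, ΔJ).
(c)–(d): forbidden (parity, ΔS, ΔL, ΔJ).
Allowed pairs: 1 of 6.

1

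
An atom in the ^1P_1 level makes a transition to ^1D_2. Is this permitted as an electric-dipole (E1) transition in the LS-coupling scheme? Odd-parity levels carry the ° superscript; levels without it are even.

Parity must change: even → even — ✗.
ΔS = 0: S: 0 → 0 — ✓.
ΔL = 0, ±1 (not L=0↔0): L: 1 → 2, ΔL = +1 — ✓.
ΔJ = 0, ±1 (not J=0↔0): J: 1 → 2, ΔJ = +1 — ✓.
Rule(s) violated: parity.

forbidden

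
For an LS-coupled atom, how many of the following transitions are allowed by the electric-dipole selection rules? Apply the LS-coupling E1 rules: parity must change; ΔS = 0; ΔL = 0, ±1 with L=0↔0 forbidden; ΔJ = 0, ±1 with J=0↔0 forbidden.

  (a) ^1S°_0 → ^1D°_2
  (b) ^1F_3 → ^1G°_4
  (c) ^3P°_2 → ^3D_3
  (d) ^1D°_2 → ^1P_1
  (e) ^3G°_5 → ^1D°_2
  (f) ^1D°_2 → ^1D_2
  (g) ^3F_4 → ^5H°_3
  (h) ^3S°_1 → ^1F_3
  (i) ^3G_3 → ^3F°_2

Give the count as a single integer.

(a) forbidden (parity, ΔL, ΔJ fail)
(b) allowed
(c) allowed
(d) allowed
(e) forbidden (parity, ΔS, ΔL, ΔJ fail)
(f) allowed
(g) forbidden (ΔS, ΔL fail)
(h) forbidden (ΔS, ΔL, ΔJ fail)
(i) allowed
Total allowed: 5 of 9.

5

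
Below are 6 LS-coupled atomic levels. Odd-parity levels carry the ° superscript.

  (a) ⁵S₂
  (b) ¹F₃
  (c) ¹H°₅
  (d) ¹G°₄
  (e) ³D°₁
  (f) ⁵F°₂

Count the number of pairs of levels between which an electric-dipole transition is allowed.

(a)–(b): forbidden (parity, ΔS, ΔL).
(a)–(c): forbidden (ΔS, ΔL, ΔJ).
(a)–(d): forbidden (ΔS, ΔL, ΔJ).
(a)–(e): forbidden (ΔS, ΔL).
(a)–(f): forbidden (ΔL).
(b)–(c): forbidden (ΔL, ΔJ).
(b)–(d): allowed.
(b)–(e): forbidden (ΔS, ΔJ).
(b)–(f): forbidden (ΔS).
(c)–(d): forbidden (parity).
(c)–(e): forbidden (parity, ΔS, ΔL, ΔJ).
(c)–(f): forbidden (parity, ΔS, ΔL, ΔJ).
(d)–(e): forbidden (parity, ΔS, ΔL, ΔJ).
(d)–(f): forbidden (parity, ΔS, ΔJ).
(e)–(f): forbidden (parity, ΔS).
Allowed pairs: 1 of 15.

1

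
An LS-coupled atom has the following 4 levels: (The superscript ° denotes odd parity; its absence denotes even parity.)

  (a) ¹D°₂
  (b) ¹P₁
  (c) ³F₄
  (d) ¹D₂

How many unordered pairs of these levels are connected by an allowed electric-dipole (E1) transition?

(a)–(b): allowed.
(a)–(c): forbidden (ΔS, ΔJ).
(a)–(d): allowed.
(b)–(c): forbidden (parity, ΔS, ΔL, ΔJ).
(b)–(d): forbidden (parity).
(c)–(d): forbidden (parity, ΔS, ΔJ).
Allowed pairs: 2 of 6.

2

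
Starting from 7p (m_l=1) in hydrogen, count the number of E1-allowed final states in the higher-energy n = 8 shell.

E1 requires Δl = ±1, so l_f ∈ {0, 2}; with 0 ≤ l_f ≤ n_f−1 = 7, the allowed l_f values are {0, 2}.
For l_f = 0: m_f ∈ {m_i−1, m_i, m_i+1} ∩ [−0, 0] = {0} → 1 state.
For l_f = 2: m_f ∈ {m_i−1, m_i, m_i+1} ∩ [−2, 2] = {0, 1, 2} → 3 states.
Total: 4.

4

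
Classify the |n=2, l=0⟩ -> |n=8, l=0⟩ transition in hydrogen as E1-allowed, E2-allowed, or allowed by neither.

neither

Δl = 0 − 0 = +0; l_i + l_f = 0.
E1 (Δl = ±1): not satisfied.
E2 (Δl = 0,±2, l_i+l_f ≥ 2): not satisfied.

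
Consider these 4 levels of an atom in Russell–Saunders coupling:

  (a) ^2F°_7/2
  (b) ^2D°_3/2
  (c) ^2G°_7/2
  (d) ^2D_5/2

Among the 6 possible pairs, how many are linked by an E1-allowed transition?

(a)–(b): forbidden (parity, ΔJ).
(a)–(c): forbidden (parity).
(a)–(d): allowed.
(b)–(c): forbidden (parity, ΔL, ΔJ).
(b)–(d): allowed.
(c)–(d): forbidden (ΔL).
Allowed pairs: 2 of 6.

2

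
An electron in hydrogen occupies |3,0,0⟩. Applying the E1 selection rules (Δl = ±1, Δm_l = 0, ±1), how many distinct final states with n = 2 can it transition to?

E1 requires Δl = ±1, so l_f ∈ {-1, 1}; with 0 ≤ l_f ≤ n_f−1 = 1, the allowed l_f values are {1}.
For l_f = 1: m_f ∈ {m_i−1, m_i, m_i+1} ∩ [−1, 1] = {-1, 0, 1} → 3 states.
Total: 3.

3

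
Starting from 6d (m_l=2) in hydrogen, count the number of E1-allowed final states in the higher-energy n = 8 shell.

E1 requires Δl = ±1, so l_f ∈ {1, 3}; with 0 ≤ l_f ≤ n_f−1 = 7, the allowed l_f values are {1, 3}.
For l_f = 1: m_f ∈ {m_i−1, m_i, m_i+1} ∩ [−1, 1] = {1} → 1 state.
For l_f = 3: m_f ∈ {m_i−1, m_i, m_i+1} ∩ [−3, 3] = {1, 2, 3} → 3 states.
Total: 4.

4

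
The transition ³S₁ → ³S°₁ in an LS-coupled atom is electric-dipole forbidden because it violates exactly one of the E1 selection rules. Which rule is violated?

Parity must change: even → odd — satisfied.
ΔS = 0: S: 1 → 1 — satisfied.
ΔL = 0, ±1 (not L=0↔0): L: 0 → 0, ΔL = +0 — violated.
ΔJ = 0, ±1 (not J=0↔0): J: 1 → 1, ΔJ = +0 — satisfied.

the L=0 ↔ L=0 exclusion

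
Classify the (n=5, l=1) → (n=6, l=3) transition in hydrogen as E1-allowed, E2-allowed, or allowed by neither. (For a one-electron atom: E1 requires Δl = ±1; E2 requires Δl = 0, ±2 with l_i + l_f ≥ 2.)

E2

Δl = 3 − 1 = +2; l_i + l_f = 4.
E1 (Δl = ±1): not satisfied.
E2 (Δl = 0,±2, l_i+l_f ≥ 2): satisfied.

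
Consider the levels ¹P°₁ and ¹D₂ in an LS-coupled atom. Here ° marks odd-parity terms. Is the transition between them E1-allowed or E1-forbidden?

Reading off the term symbols: S 0→0, L 1→2, J 1→2, parity odd→even.
Parity must change: odd → even — satisfied.
ΔS = 0: S: 0 → 0 — satisfied.
ΔL = 0, ±1 (not L=0↔0): L: 1 → 2, ΔL = +1 — satisfied.
ΔJ = 0, ±1 (not J=0↔0): J: 1 → 2, ΔJ = +1 — satisfied.
All four E1 rules are satisfied.

allowed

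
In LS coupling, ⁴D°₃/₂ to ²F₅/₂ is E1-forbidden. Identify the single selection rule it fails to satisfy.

Parity must change: odd → even — satisfied.
ΔS = 0: S: 3/2 → 1/2 — violated.
ΔL = 0, ±1 (not L=0↔0): L: 2 → 3, ΔL = +1 — satisfied.
ΔJ = 0, ±1 (not J=0↔0): J: 3/2 → 5/2, ΔJ = +1 — satisfied.

the ΔS = 0 rule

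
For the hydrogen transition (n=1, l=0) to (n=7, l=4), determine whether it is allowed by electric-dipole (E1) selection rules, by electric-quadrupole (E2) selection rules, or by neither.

neither

Δl = 4 − 0 = +4; l_i + l_f = 4.
E1 (Δl = ±1): not satisfied.
E2 (Δl = 0,±2, l_i+l_f ≥ 2): not satisfied.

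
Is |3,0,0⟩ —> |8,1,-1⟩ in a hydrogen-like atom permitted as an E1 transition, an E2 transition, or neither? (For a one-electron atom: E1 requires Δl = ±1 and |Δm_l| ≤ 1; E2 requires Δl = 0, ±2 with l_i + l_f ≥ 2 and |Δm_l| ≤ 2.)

Δl = 1 − 0 = +1; l_i + l_f = 1.
Δm_l = -1.
E1 (Δl = ±1, |Δm_l| ≤ 1): satisfied.
E2 (Δl = 0,±2, l_i+l_f ≥ 2, |Δm_l| ≤ 2): not satisfied.

E1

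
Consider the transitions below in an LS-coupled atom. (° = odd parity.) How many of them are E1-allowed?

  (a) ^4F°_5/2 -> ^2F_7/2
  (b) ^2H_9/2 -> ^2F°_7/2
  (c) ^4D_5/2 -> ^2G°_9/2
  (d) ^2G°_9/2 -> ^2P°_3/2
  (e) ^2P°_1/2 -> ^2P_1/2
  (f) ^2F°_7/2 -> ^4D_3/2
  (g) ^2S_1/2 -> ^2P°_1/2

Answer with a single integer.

2

(a) forbidden (ΔS fails)
(b) forbidden (ΔL fails)
(c) forbidden (ΔS, ΔL, ΔJ fail)
(d) forbidden (parity, ΔL, ΔJ fail)
(e) allowed
(f) forbidden (ΔS, ΔJ fail)
(g) allowed
Total allowed: 2 of 7.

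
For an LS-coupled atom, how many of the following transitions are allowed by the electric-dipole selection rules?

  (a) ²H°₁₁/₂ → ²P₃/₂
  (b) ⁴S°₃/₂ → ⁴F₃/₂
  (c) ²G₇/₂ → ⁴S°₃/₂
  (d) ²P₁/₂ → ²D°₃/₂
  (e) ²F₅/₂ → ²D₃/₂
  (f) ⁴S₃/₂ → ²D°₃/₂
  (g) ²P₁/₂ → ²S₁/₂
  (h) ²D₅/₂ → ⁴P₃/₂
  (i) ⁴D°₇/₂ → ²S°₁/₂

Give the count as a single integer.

(a) forbidden (ΔL, ΔJ fail)
(b) forbidden (ΔL fails)
(c) forbidden (ΔS, ΔL, ΔJ fail)
(d) allowed
(e) forbidden (parity fails)
(f) forbidden (ΔS, ΔL fail)
(g) forbidden (parity fails)
(h) forbidden (parity, ΔS fail)
(i) forbidden (parity, ΔS, ΔL, ΔJ fail)
Total allowed: 1 of 9.

1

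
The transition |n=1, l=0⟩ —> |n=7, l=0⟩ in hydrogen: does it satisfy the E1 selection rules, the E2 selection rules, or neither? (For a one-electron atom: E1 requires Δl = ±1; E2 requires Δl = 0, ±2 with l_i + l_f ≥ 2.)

Δl = 0 − 0 = +0; l_i + l_f = 0.
E1 (Δl = ±1): not satisfied.
E2 (Δl = 0,±2, l_i+l_f ≥ 2): not satisfied.

neither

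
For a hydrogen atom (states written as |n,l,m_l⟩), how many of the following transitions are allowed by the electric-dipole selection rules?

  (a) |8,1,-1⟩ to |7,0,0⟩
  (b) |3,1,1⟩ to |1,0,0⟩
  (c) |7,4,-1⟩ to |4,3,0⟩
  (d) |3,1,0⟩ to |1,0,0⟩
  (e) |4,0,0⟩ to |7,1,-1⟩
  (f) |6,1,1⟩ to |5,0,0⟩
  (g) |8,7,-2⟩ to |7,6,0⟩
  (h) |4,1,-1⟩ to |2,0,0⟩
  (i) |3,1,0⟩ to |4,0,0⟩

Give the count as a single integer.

8

(a) allowed
(b) allowed
(c) allowed
(d) allowed
(e) allowed
(f) allowed
(g) forbidden — Δm_l = +2 (E1 requires Δm_l = 0, ±1)
(h) allowed
(i) allowed
Total allowed: 8 of 9.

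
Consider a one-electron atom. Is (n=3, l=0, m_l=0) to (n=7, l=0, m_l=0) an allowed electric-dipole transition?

Initial l = 0, final l = 0, so Δl = +0. E1 requires Δl = ±1: ✗.
m_l: 0 → 0 (Δm_l = +0). |Δm_l| ≤ 1 ✓.
The transition is electric-dipole forbidden.

forbidden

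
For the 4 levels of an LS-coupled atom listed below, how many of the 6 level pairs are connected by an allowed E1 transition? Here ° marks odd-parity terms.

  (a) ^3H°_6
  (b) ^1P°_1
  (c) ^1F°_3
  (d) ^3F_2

0

(a)–(b): forbidden (parity, ΔS, ΔL, ΔJ).
(a)–(c): forbidden (parity, ΔS, ΔL, ΔJ).
(a)–(d): forbidden (ΔL, ΔJ).
(b)–(c): forbidden (parity, ΔL, ΔJ).
(b)–(d): forbidden (ΔS, ΔL).
(c)–(d): forbidden (ΔS).
Allowed pairs: 0 of 6.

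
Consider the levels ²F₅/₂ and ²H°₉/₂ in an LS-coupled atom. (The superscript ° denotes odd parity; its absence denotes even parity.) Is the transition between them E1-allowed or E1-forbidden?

Parity must change: even → odd — ok.
ΔS = 0: S: 1/2 → 1/2 — ok.
ΔL = 0, ±1 (not L=0↔0): L: 3 → 5, ΔL = +2 — fails.
ΔJ = 0, ±1 (not J=0↔0): J: 5/2 → 9/2, ΔJ = +2 — fails.
Rule(s) violated: ΔL, ΔJ.

forbidden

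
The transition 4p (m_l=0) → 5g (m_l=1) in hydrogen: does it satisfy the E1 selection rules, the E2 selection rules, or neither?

neither

Δl = 4 − 1 = +3; l_i + l_f = 5.
Δm_l = +1.
E1 (Δl = ±1, |Δm_l| ≤ 1): not satisfied.
E2 (Δl = 0,±2, l_i+l_f ≥ 2, |Δm_l| ≤ 2): not satisfied.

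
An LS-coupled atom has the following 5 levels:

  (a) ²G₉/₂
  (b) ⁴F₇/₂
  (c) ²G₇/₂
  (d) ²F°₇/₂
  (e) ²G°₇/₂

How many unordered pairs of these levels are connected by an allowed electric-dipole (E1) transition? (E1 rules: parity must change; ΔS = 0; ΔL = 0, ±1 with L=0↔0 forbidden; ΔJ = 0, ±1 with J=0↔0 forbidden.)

4

(a)–(b): forbidden (parity, ΔS).
(a)–(c): forbidden (parity).
(a)–(d): allowed.
(a)–(e): allowed.
(b)–(c): forbidden (parity, ΔS).
(b)–(d): forbidden (ΔS).
(b)–(e): forbidden (ΔS).
(c)–(d): allowed.
(c)–(e): allowed.
(d)–(e): forbidden (parity).
Allowed pairs: 4 of 10.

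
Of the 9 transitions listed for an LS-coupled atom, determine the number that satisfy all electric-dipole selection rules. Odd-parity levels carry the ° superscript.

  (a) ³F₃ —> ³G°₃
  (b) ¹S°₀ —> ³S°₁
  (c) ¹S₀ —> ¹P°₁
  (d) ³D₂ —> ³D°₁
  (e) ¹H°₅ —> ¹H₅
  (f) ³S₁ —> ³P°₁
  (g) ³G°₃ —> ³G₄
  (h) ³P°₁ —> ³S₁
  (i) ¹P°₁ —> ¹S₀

(a) allowed
(b) forbidden (parity, ΔS, ΔL fail)
(c) allowed
(d) allowed
(e) allowed
(f) allowed
(g) allowed
(h) allowed
(i) allowed
Total allowed: 8 of 9.

8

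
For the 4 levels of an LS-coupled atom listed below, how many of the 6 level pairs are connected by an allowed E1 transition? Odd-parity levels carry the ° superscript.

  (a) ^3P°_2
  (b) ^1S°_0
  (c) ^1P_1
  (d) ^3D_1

2

(a)–(b): forbidden (parity, ΔS, ΔJ).
(a)–(c): forbidden (ΔS).
(a)–(d): allowed.
(b)–(c): allowed.
(b)–(d): forbidden (ΔS, ΔL).
(c)–(d): forbidden (parity, ΔS).
Allowed pairs: 2 of 6.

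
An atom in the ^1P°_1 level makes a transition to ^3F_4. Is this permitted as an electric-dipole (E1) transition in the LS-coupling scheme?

forbidden

Reading off the term symbols: S 0→1, L 1→3, J 1→4, parity odd→even.
Parity must change: odd → even — satisfied.
ΔS = 0: S: 0 → 1 — violated.
ΔL = 0, ±1 (not L=0↔0): L: 1 → 3, ΔL = +2 — violated.
ΔJ = 0, ±1 (not J=0↔0): J: 1 → 4, ΔJ = +3 — violated.
Rule(s) violated: ΔS, ΔL, ΔJ.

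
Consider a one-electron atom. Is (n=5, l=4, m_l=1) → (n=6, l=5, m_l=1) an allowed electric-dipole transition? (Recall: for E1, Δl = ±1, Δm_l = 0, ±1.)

Initial l = 4, final l = 5, so Δl = +1. E1 requires Δl = ±1: ✓.
Δm_l = 1 − (1) = +0. E1 requires Δm_l = 0, ±1: ✓.
All E1 selection rules are satisfied.

allowed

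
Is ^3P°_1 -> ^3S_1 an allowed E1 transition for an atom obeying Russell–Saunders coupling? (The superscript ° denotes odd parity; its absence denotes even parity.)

Initial level: S=1, L=1, J=1, parity odd. Final level: S=1, L=0, J=1, parity even.
Parity must change: odd → even — satisfied.
ΔS = 0: S: 1 → 1 — satisfied.
ΔL = 0, ±1 (not L=0↔0): L: 1 → 0, ΔL = -1 — satisfied.
ΔJ = 0, ±1 (not J=0↔0): J: 1 → 1, ΔJ = +0 — satisfied.
All four E1 rules are satisfied.

allowed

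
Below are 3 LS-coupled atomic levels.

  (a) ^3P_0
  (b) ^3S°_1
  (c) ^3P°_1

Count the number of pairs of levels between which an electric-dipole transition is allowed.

2

(a)–(b): allowed.
(a)–(c): allowed.
(b)–(c): forbidden (parity).
Allowed pairs: 2 of 3.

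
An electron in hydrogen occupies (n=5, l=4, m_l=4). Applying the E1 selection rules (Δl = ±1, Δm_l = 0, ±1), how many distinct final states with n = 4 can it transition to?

E1 requires Δl = ±1, so l_f ∈ {3, 5}; with 0 ≤ l_f ≤ n_f−1 = 3, the allowed l_f values are {3}.
For l_f = 3: m_f ∈ {m_i−1, m_i, m_i+1} ∩ [−3, 3] = {3} → 1 state.
Total: 1.

1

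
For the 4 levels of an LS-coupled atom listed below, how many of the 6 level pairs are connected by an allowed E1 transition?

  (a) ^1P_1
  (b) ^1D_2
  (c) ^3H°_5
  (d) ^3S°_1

0

(a)–(b): forbidden (parity).
(a)–(c): forbidden (ΔS, ΔL, ΔJ).
(a)–(d): forbidden (ΔS).
(b)–(c): forbidden (ΔS, ΔL, ΔJ).
(b)–(d): forbidden (ΔS, ΔL).
(c)–(d): forbidden (parity, ΔL, ΔJ).
Allowed pairs: 0 of 6.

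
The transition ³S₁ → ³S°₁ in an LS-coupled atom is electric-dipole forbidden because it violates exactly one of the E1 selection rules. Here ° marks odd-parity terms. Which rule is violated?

Initial level: S=1, L=0, J=1, parity even. Final level: S=1, L=0, J=1, parity odd.
Parity must change: even → odd — passes.
ΔS = 0: S: 1 → 1 — passes.
ΔL = 0, ±1 (not L=0↔0): L: 0 → 0, ΔL = +0 — fails.
ΔJ = 0, ±1 (not J=0↔0): J: 1 → 1, ΔJ = +0 — passes.

the L=0 ↔ L=0 exclusion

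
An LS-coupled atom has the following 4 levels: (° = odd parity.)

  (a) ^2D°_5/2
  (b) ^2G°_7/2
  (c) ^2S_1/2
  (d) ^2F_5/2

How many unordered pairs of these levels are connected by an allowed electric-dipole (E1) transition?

2

(a)–(b): forbidden (parity, ΔL).
(a)–(c): forbidden (ΔL, ΔJ).
(a)–(d): allowed.
(b)–(c): forbidden (ΔL, ΔJ).
(b)–(d): allowed.
(c)–(d): forbidden (parity, ΔL, ΔJ).
Allowed pairs: 2 of 6.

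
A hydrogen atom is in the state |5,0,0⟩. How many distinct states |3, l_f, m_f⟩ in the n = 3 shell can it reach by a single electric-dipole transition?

E1 requires Δl = ±1, so l_f ∈ {-1, 1}; with 0 ≤ l_f ≤ n_f−1 = 2, the allowed l_f values are {1}.
For l_f = 1: m_f ∈ {m_i−1, m_i, m_i+1} ∩ [−1, 1] = {-1, 0, 1} → 3 states.
Total: 3.

3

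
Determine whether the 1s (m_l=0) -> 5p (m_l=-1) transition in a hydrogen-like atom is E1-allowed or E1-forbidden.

Initial l = 0, final l = 1, so Δl = +1. E1 requires Δl = ±1: satisfied.
m_l: 0 → -1 (Δm_l = -1). |Δm_l| ≤ 1 satisfied.
All E1 selection rules are satisfied.

allowed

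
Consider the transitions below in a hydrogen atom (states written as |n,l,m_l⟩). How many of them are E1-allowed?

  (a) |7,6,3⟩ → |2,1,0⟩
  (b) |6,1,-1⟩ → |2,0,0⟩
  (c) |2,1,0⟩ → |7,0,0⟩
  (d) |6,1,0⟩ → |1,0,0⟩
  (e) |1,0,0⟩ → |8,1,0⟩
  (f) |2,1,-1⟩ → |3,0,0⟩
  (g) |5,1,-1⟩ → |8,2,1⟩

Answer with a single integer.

(a) forbidden — Δl = -5 (E1 requires Δl = ±1); Δm_l = -3 (E1 requires Δm_l = 0, ±1)
(b) allowed
(c) allowed
(d) allowed
(e) allowed
(f) allowed
(g) forbidden — Δm_l = +2 (E1 requires Δm_l = 0, ±1)
Total allowed: 5 of 7.

5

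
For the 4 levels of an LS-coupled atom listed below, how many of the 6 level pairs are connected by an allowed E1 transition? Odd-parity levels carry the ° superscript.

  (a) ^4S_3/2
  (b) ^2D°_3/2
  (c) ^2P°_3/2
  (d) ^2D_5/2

(a)–(b): forbidden (ΔS, ΔL).
(a)–(c): forbidden (ΔS).
(a)–(d): forbidden (parity, ΔS, ΔL).
(b)–(c): forbidden (parity).
(b)–(d): allowed.
(c)–(d): allowed.
Allowed pairs: 2 of 6.

2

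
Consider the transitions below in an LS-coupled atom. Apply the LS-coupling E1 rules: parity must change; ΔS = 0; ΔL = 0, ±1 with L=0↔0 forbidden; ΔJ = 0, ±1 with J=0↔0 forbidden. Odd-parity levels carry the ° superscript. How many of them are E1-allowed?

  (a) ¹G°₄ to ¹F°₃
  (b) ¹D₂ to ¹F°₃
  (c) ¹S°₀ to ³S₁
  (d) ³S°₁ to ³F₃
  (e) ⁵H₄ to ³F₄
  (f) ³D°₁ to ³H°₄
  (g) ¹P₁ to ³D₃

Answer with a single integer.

(a) forbidden (parity fails)
(b) allowed
(c) forbidden (ΔS, ΔL fail)
(d) forbidden (ΔL, ΔJ fail)
(e) forbidden (parity, ΔS, ΔL fail)
(f) forbidden (parity, ΔL, ΔJ fail)
(g) forbidden (parity, ΔS, ΔJ fail)
Total allowed: 1 of 7.

1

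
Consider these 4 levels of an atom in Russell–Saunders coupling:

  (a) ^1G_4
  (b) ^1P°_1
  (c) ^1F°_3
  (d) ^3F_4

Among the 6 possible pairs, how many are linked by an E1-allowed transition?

(a)–(b): forbidden (ΔL, ΔJ).
(a)–(c): allowed.
(a)–(d): forbidden (parity, ΔS).
(b)–(c): forbidden (parity, ΔL, ΔJ).
(b)–(d): forbidden (ΔS, ΔL, ΔJ).
(c)–(d): forbidden (ΔS).
Allowed pairs: 1 of 6.

1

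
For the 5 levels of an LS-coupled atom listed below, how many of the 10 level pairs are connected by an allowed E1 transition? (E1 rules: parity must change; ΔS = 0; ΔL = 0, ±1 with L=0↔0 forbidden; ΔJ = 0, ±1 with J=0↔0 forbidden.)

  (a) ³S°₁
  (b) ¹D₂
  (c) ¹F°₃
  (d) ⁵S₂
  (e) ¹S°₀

(a)–(b): forbidden (ΔS, ΔL).
(a)–(c): forbidden (parity, ΔS, ΔL, ΔJ).
(a)–(d): forbidden (ΔS, ΔL).
(a)–(e): forbidden (parity, ΔS, ΔL).
(b)–(c): allowed.
(b)–(d): forbidden (parity, ΔS, ΔL).
(b)–(e): forbidden (ΔL, ΔJ).
(c)–(d): forbidden (ΔS, ΔL).
(c)–(e): forbidden (parity, ΔL, ΔJ).
(d)–(e): forbidden (ΔS, ΔL, ΔJ).
Allowed pairs: 1 of 10.

1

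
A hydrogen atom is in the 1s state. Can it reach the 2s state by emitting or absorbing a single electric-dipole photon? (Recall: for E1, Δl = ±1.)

Initial l = 0, final l = 0, so Δl = +0. E1 requires Δl = ±1: ✗.
The transition is electric-dipole forbidden.

forbidden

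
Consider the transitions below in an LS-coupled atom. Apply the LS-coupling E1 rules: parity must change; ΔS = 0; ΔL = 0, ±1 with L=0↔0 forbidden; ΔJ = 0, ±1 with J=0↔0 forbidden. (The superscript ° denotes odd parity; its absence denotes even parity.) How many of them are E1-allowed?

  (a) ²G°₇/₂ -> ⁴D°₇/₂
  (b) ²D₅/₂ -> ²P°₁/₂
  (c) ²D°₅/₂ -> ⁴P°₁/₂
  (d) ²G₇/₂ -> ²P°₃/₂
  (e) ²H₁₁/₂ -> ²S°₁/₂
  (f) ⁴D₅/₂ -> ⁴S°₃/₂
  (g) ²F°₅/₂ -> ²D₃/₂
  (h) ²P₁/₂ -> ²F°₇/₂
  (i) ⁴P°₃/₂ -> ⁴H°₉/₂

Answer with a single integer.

(a) forbidden (parity, ΔS, ΔL fail)
(b) forbidden (ΔJ fails)
(c) forbidden (parity, ΔS, ΔJ fail)
(d) forbidden (ΔL, ΔJ fail)
(e) forbidden (ΔL, ΔJ fail)
(f) forbidden (ΔL fails)
(g) allowed
(h) forbidden (ΔL, ΔJ fail)
(i) forbidden (parity, ΔL, ΔJ fail)
Total allowed: 1 of 9.

1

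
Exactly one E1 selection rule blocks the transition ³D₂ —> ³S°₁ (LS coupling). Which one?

the ΔL = 0, ±1 rule

Reading off the term symbols: S 1→1, L 2→0, J 2→1, parity even→odd.
Parity must change: even → odd — passes.
ΔS = 0: S: 1 → 1 — passes.
ΔL = 0, ±1 (not L=0↔0): L: 2 → 0, ΔL = -2 — fails.
ΔJ = 0, ±1 (not J=0↔0): J: 2 → 1, ΔJ = -1 — passes.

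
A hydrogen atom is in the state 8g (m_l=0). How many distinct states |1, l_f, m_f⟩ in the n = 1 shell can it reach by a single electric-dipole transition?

0

E1 requires l_f ∈ {3, 5}, but neither lies in [0, 0], so no final state is reachable.
Total: 0.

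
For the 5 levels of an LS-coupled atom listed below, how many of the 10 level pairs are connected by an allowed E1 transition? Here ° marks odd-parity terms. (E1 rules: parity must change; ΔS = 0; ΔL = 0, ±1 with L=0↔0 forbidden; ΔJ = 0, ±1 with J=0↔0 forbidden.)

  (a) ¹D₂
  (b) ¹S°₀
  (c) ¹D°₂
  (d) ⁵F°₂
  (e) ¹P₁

3

(a)–(b): forbidden (ΔL, ΔJ).
(a)–(c): allowed.
(a)–(d): forbidden (ΔS).
(a)–(e): forbidden (parity).
(b)–(c): forbidden (parity, ΔL, ΔJ).
(b)–(d): forbidden (parity, ΔS, ΔL, ΔJ).
(b)–(e): allowed.
(c)–(d): forbidden (parity, ΔS).
(c)–(e): allowed.
(d)–(e): forbidden (ΔS, ΔL).
Allowed pairs: 3 of 10.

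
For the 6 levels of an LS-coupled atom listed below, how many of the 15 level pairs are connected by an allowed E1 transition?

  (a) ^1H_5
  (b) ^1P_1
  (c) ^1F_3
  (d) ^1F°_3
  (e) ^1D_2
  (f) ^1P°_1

(a)–(b): forbidden (parity, ΔL, ΔJ).
(a)–(c): forbidden (parity, ΔL, ΔJ).
(a)–(d): forbidden (ΔL, ΔJ).
(a)–(e): forbidden (parity, ΔL, ΔJ).
(a)–(f): forbidden (ΔL, ΔJ).
(b)–(c): forbidden (parity, ΔL, ΔJ).
(b)–(d): forbidden (ΔL, ΔJ).
(b)–(e): forbidden (parity).
(b)–(f): allowed.
(c)–(d): allowed.
(c)–(e): forbidden (parity).
(c)–(f): forbidden (ΔL, ΔJ).
(d)–(e): allowed.
(d)–(f): forbidden (parity, ΔL, ΔJ).
(e)–(f): allowed.
Allowed pairs: 4 of 15.

4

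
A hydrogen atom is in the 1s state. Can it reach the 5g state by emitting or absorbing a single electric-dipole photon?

l: 0 → 4 (Δl = +4). Δl = ±1 ✗.
The transition is electric-dipole forbidden.

forbidden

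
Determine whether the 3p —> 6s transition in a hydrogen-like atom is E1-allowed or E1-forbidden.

allowed

Δl = 0 − 1 = -1; the E1 rule Δl = ±1 is ✓.
All E1 selection rules are satisfied.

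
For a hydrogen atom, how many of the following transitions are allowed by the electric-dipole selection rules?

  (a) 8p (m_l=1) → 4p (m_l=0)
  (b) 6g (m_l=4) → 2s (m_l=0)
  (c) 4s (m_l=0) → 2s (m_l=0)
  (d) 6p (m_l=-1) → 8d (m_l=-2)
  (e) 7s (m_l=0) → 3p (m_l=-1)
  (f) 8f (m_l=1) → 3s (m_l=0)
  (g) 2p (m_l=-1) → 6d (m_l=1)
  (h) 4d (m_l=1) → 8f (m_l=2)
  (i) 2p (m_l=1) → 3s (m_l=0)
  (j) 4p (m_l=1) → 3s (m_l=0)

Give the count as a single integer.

(a) forbidden — Δl = +0 (E1 requires Δl = ±1)
(b) forbidden — Δl = -4 (E1 requires Δl = ±1); Δm_l = -4 (E1 requires Δm_l = 0, ±1)
(c) forbidden — Δl = +0 (E1 requires Δl = ±1)
(d) allowed
(e) allowed
(f) forbidden — Δl = -3 (E1 requires Δl = ±1)
(g) forbidden — Δm_l = +2 (E1 requires Δm_l = 0, ±1)
(h) allowed
(i) allowed
(j) allowed
Total allowed: 5 of 10.

5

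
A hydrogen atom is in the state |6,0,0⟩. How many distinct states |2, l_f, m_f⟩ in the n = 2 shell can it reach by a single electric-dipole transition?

E1 requires Δl = ±1, so l_f ∈ {-1, 1}; with 0 ≤ l_f ≤ n_f−1 = 1, the allowed l_f values are {1}.
For l_f = 1: m_f ∈ {m_i−1, m_i, m_i+1} ∩ [−1, 1] = {-1, 0, 1} → 3 states.
Total: 3.

3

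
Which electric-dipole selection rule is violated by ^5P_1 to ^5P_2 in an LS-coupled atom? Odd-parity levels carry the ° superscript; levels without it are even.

parity

Reading off the term symbols: S 2→2, L 1→1, J 1→2, parity even→even.
Parity must change: even → even — fails.
ΔS = 0: S: 2 → 2 — ok.
ΔL = 0, ±1 (not L=0↔0): L: 1 → 1, ΔL = +0 — ok.
ΔJ = 0, ±1 (not J=0↔0): J: 1 → 2, ΔJ = +1 — ok.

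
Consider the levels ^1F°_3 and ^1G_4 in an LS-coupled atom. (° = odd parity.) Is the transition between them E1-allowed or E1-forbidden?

Parity must change: odd → even — ok.
ΔS = 0: S: 0 → 0 — ok.
ΔL = 0, ±1 (not L=0↔0): L: 3 → 4, ΔL = +1 — ok.
ΔJ = 0, ±1 (not J=0↔0): J: 3 → 4, ΔJ = +1 — ok.
All four E1 rules are satisfied.

allowed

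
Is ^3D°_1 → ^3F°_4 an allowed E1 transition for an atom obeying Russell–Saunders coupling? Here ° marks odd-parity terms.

ΔL = 0, ±1 (not L=0↔0): L: 2 → 3, ΔL = +1 — ok.
Parity must change: odd → odd — fails.
ΔJ = 0, ±1 (not J=0↔0): J: 1 → 4, ΔJ = +3 — fails.
ΔS = 0: S: 1 → 1 — ok.
Rule(s) violated: parity, ΔJ.

forbidden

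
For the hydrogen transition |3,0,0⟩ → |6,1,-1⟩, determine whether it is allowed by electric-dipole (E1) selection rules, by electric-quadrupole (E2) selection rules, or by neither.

E1

Δl = 1 − 0 = +1; l_i + l_f = 1.
Δm_l = -1.
E1 (Δl = ±1, |Δm_l| ≤ 1): satisfied.
E2 (Δl = 0,±2, l_i+l_f ≥ 2, |Δm_l| ≤ 2): not satisfied.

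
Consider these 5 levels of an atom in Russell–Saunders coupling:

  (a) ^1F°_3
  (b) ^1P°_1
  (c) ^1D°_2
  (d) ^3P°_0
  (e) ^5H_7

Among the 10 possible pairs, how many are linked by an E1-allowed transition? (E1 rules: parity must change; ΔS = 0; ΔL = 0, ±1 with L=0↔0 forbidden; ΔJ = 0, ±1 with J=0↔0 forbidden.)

(a)–(b): forbidden (parity, ΔL, ΔJ).
(a)–(c): forbidden (parity).
(a)–(d): forbidden (parity, ΔS, ΔL, ΔJ).
(a)–(e): forbidden (ΔS, ΔL, ΔJ).
(b)–(c): forbidden (parity).
(b)–(d): forbidden (parity, ΔS).
(b)–(e): forbidden (ΔS, ΔL, ΔJ).
(c)–(d): forbidden (parity, ΔS, ΔJ).
(c)–(e): forbidden (ΔS, ΔL, ΔJ).
(d)–(e): forbidden (ΔS, ΔL, ΔJ).
Allowed pairs: 0 of 10.

0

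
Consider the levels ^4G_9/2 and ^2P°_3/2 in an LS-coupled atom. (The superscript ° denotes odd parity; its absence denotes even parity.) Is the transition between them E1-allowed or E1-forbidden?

forbidden

Initial level: S=3/2, L=4, J=9/2, parity even. Final level: S=1/2, L=1, J=3/2, parity odd.
Parity must change: even → odd — passes.
ΔS = 0: S: 3/2 → 1/2 — fails.
ΔL = 0, ±1 (not L=0↔0): L: 4 → 1, ΔL = -3 — fails.
ΔJ = 0, ±1 (not J=0↔0): J: 9/2 → 3/2, ΔJ = -3 — fails.
Rule(s) violated: ΔS, ΔL, ΔJ.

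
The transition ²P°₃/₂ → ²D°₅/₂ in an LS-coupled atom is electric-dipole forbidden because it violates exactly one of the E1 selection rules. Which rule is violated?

Reading off the term symbols: S 1/2→1/2, L 1→2, J 3/2→5/2, parity odd→odd.
Parity must change: odd → odd — violated.
ΔJ = 0, ±1 (not J=0↔0): J: 3/2 → 5/2, ΔJ = +1 — satisfied.
ΔS = 0: S: 1/2 → 1/2 — satisfied.
ΔL = 0, ±1 (not L=0↔0): L: 1 → 2, ΔL = +1 — satisfied.

parity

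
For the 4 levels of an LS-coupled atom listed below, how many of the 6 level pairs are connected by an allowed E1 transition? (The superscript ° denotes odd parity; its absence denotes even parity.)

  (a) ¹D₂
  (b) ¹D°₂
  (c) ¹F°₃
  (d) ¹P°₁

3

(a)–(b): allowed.
(a)–(c): allowed.
(a)–(d): allowed.
(b)–(c): forbidden (parity).
(b)–(d): forbidden (parity).
(c)–(d): forbidden (parity, ΔL, ΔJ).
Allowed pairs: 3 of 6.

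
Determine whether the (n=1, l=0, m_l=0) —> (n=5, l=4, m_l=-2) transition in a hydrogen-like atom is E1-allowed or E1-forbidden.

forbidden

Δl = 4 − 0 = +4; the E1 rule Δl = ±1 is ✗.
m_l: 0 → -2 (Δm_l = -2). |Δm_l| ≤ 1 ✗.
The transition is electric-dipole forbidden.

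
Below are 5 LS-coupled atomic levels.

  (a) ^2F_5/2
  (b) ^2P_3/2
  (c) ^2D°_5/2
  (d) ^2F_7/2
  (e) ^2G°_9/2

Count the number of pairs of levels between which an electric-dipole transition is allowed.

4

(a)–(b): forbidden (parity, ΔL).
(a)–(c): allowed.
(a)–(d): forbidden (parity).
(a)–(e): forbidden (ΔJ).
(b)–(c): allowed.
(b)–(d): forbidden (parity, ΔL, ΔJ).
(b)–(e): forbidden (ΔL, ΔJ).
(c)–(d): allowed.
(c)–(e): forbidden (parity, ΔL, ΔJ).
(d)–(e): allowed.
Allowed pairs: 4 of 10.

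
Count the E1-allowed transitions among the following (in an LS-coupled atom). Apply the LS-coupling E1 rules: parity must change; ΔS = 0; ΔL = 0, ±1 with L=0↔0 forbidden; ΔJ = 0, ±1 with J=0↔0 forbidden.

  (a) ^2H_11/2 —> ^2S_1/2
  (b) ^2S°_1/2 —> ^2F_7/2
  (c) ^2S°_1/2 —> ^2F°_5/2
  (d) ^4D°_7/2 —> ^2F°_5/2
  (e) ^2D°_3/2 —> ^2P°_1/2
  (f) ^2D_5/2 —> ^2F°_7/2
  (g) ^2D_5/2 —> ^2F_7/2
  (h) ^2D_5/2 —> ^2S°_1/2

1

(a) forbidden (parity, ΔL, ΔJ fail)
(b) forbidden (ΔL, ΔJ fail)
(c) forbidden (parity, ΔL, ΔJ fail)
(d) forbidden (parity, ΔS fail)
(e) forbidden (parity fails)
(f) allowed
(g) forbidden (parity fails)
(h) forbidden (ΔL, ΔJ fail)
Total allowed: 1 of 8.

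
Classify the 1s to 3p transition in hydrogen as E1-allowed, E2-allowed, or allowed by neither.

Δl = 1 − 0 = +1; l_i + l_f = 1.
E1 (Δl = ±1): satisfied.
E2 (Δl = 0,±2, l_i+l_f ≥ 2): not satisfied.

E1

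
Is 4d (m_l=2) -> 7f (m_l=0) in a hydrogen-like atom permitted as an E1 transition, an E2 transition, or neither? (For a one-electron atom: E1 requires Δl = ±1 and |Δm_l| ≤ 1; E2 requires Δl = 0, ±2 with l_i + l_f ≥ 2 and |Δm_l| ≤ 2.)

neither

Δl = 3 − 2 = +1; l_i + l_f = 5.
Δm_l = -2.
E1 (Δl = ±1, |Δm_l| ≤ 1): not satisfied.
E2 (Δl = 0,±2, l_i+l_f ≥ 2, |Δm_l| ≤ 2): not satisfied.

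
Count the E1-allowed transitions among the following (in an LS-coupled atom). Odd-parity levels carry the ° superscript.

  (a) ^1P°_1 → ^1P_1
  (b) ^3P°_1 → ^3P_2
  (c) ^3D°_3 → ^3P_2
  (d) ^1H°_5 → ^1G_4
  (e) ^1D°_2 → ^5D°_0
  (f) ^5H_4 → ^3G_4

(a) allowed
(b) allowed
(c) allowed
(d) allowed
(e) forbidden (parity, ΔS, ΔJ fail)
(f) forbidden (parity, ΔS fail)
Total allowed: 4 of 6.

4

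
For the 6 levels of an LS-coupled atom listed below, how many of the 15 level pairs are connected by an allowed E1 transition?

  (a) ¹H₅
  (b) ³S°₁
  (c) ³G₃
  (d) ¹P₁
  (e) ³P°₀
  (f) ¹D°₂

1

(a)–(b): forbidden (ΔS, ΔL, ΔJ).
(a)–(c): forbidden (parity, ΔS, ΔJ).
(a)–(d): forbidden (parity, ΔL, ΔJ).
(a)–(e): forbidden (ΔS, ΔL, ΔJ).
(a)–(f): forbidden (ΔL, ΔJ).
(b)–(c): forbidden (ΔL, ΔJ).
(b)–(d): forbidden (ΔS).
(b)–(e): forbidden (parity).
(b)–(f): forbidden (parity, ΔS, ΔL).
(c)–(d): forbidden (parity, ΔS, ΔL, ΔJ).
(c)–(e): forbidden (ΔL, ΔJ).
(c)–(f): forbidden (ΔS, ΔL).
(d)–(e): forbidden (ΔS).
(d)–(f): allowed.
(e)–(f): forbidden (parity, ΔS, ΔJ).
Allowed pairs: 1 of 15.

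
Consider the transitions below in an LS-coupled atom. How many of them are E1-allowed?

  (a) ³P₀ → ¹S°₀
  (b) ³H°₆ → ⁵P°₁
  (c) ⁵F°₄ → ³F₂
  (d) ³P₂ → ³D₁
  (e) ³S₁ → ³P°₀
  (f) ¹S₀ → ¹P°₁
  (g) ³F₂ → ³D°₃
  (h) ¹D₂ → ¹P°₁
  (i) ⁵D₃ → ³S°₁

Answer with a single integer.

4

(a) forbidden (ΔS, ΔJ fail)
(b) forbidden (parity, ΔS, ΔL, ΔJ fail)
(c) forbidden (ΔS, ΔJ fail)
(d) forbidden (parity fails)
(e) allowed
(f) allowed
(g) allowed
(h) allowed
(i) forbidden (ΔS, ΔL, ΔJ fail)
Total allowed: 4 of 9.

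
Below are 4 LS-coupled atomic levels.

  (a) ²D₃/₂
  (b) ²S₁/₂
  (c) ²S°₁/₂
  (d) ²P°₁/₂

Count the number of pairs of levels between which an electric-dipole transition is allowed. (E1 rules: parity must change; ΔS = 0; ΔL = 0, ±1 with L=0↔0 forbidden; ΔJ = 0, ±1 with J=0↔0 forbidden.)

(a)–(b): forbidden (parity, ΔL).
(a)–(c): forbidden (ΔL).
(a)–(d): allowed.
(b)–(c): forbidden (ΔL).
(b)–(d): allowed.
(c)–(d): forbidden (parity).
Allowed pairs: 2 of 6.

2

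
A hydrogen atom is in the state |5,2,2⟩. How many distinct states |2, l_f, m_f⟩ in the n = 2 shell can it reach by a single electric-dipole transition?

1

E1 requires Δl = ±1, so l_f ∈ {1, 3}; with 0 ≤ l_f ≤ n_f−1 = 1, the allowed l_f values are {1}.
For l_f = 1: m_f ∈ {m_i−1, m_i, m_i+1} ∩ [−1, 1] = {1} → 1 state.
Total: 1.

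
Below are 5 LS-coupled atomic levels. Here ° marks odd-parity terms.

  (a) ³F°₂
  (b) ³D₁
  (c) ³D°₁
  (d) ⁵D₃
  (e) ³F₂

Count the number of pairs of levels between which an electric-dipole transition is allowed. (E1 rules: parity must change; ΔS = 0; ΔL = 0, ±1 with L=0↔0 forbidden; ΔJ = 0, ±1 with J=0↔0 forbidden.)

4

(a)–(b): allowed.
(a)–(c): forbidden (parity).
(a)–(d): forbidden (ΔS).
(a)–(e): allowed.
(b)–(c): allowed.
(b)–(d): forbidden (parity, ΔS, ΔJ).
(b)–(e): forbidden (parity).
(c)–(d): forbidden (ΔS, ΔJ).
(c)–(e): allowed.
(d)–(e): forbidden (parity, ΔS).
Allowed pairs: 4 of 10.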